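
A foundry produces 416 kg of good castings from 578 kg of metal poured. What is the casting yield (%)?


Formula: Casting Yield = (W_good / W_total) * 100
Yield = (416 kg / 578 kg) * 100 = 71.9723%


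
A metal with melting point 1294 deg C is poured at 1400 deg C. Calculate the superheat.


Formula: Superheat = T_pour - T_melt
Superheat = 1400 - 1294 = 106 deg C

106 deg C


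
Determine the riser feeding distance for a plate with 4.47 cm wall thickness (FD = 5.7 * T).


Formula: FD = 5.7 * T  (riser feeding-distance rule)
FD = 5.7 * 4.47 cm = 25.4790 cm


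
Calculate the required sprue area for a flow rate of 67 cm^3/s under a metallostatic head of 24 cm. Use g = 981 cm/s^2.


Formula: v = sqrt(2*g*h), A = Q/v
Velocity: v = sqrt(2 * 981 * 24) = sqrt(47088) = 216.9977 cm/s
Sprue area: A = Q / v = 67 / 216.9977 = 0.3088 cm^2

0.3088 cm^2


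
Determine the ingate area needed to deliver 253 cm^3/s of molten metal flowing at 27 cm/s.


Formula: A_ingate = Q / v  (continuity equation)
A = 253 cm^3/s / 27 cm/s = 9.3704 cm^2


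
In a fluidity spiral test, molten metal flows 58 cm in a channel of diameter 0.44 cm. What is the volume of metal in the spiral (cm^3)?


Formula: V = pi * (d/2)^2 * L  (cylinder volume)
Radius = 0.44/2 = 0.22 cm
V = pi * 0.22^2 * 58 = 8.8191 cm^3

8.8191 cm^3


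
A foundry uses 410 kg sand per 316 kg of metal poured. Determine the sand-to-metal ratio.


Formula: Sand-to-Metal Ratio = W_sand / W_metal
Ratio = 410 kg / 316 kg = 1.2975

1.2975


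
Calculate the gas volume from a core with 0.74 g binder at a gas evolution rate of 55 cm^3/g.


Formula: V_gas = W_binder * gas_evolution_rate
V = 0.74 g * 55 cm^3/g = 40.7000 cm^3

Answer: 40.7000 cm^3


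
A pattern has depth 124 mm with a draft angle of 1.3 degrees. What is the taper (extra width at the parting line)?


Formula: taper = depth * tan(draft_angle)
tan(1.3 deg) = 0.0226932
taper = 124 mm * 0.0226932 = 2.8140 mm

Answer: 2.8140 mm


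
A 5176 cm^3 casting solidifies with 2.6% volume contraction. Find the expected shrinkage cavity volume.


Formula: V_shrink = V_casting * shrinkage_pct / 100
V_shrink = 5176 cm^3 * 2.6 / 100 = 134.5760 cm^3

Final answer: 134.5760 cm^3


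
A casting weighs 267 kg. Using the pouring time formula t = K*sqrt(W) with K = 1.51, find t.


Formula: t = K * sqrt(W)
sqrt(W) = sqrt(267) = 16.34013
t = 1.51 * 16.34013 = 24.6736 s

24.6736 s


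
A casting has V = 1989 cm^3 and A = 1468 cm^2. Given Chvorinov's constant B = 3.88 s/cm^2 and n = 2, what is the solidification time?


Formula: t_s = B * (V/A)^n  (Chvorinov's rule, n=2)
Modulus M = V/A = 1989/1468 = 1.354905 cm
M^2 = 1.354905^2 = 1.835768 cm^2
t_s = 3.88 * 1.835768 = 7.1228 s

7.1228 s


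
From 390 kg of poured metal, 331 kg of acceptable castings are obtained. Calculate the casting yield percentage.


Formula: Casting Yield = (W_good / W_total) * 100
Yield = (331 kg / 390 kg) * 100 = 84.8718%

Final answer: 84.8718%


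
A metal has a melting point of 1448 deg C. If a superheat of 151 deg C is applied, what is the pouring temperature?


Formula: T_pour = T_melt + Superheat
T_pour = 1448 + 151 = 1599 deg C

1599 deg C


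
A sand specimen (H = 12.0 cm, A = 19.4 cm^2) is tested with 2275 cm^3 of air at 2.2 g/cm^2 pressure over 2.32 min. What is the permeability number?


Formula: Permeability Number P = (V * H) / (p * A * t)
Numerator: V * H = 2275 * 12.0 = 27300.0
Denominator: p * A * t = 2.2 * 19.4 * 2.32 = 99.0176
P = 27300.0 / 99.0176 = 275.7086

Final answer: 275.7086


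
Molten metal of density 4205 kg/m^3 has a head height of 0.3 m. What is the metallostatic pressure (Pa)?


Formula: P = rho * g * h
rho * g = 4205 * 9.81 = 41251.05 N/m^3
P = 41251.05 * 0.3 = 12375.3150 Pa

Final answer: 12375.3150 Pa


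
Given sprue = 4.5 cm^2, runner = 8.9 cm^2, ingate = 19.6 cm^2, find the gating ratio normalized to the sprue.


Sprue:Runner:Ingate = 1 : 8.9/4.5 : 19.6/4.5 = 1:1.98:4.36

1:1.98:4.36


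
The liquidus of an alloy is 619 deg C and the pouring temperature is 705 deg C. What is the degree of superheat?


Formula: Superheat = T_pour - T_melt
Superheat = 705 - 619 = 86 deg C


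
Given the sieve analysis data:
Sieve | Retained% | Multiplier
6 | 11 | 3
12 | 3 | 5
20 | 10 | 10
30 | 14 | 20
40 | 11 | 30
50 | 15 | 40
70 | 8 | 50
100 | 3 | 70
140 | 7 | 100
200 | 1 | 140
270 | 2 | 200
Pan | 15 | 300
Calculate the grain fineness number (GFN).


Formula: GFN = sum(pct * multiplier) / sum(pct)
sum(pct * multiplier) = 7708
sum(pct) = 100
GFN = 7708 / 100 = 77.08

77.08


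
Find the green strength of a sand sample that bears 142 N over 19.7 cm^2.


Formula: Compressive Strength = Force / Area
Strength = 142 N / 19.7 cm^2 = 7.2081 N/cm^2

Final answer: 7.2081 N/cm^2


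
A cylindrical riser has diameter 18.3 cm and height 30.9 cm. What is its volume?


Formula: V = pi * (D/2)^2 * H  (cylinder volume)
Radius = D/2 = 18.3/2 = 9.15 cm
V = pi * 9.15^2 * 30.9 = 8127.3795 cm^3

Final answer: 8127.3795 cm^3


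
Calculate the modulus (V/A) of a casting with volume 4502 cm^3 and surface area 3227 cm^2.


Formula: Casting Modulus M = V / A
M = 4502 cm^3 / 3227 cm^2 = 1.3951 cm

Final answer: 1.3951 cm


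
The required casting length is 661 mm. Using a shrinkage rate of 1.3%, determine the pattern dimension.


Formula: L_pattern = L_casting * (1 + shrinkage_rate/100)
Shrinkage factor = 1 + 1.3/100 = 1.013
L_pattern = 661 mm * 1.013 = 669.5930 mm

Answer: 669.5930 mm


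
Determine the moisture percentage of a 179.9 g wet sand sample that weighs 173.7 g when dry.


Formula: MC = (W_wet - W_dry) / W_wet * 100
Water mass = 179.9 - 173.7 = 6.2 g
MC = 6.2 / 179.9 * 100 = 3.4464%

Answer: 3.4464%


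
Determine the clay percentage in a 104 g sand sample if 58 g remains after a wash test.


Formula: Clay% = (W_total - W_washed) / W_total * 100
Clay mass = 104 - 58 = 46 g
Clay% = 46 / 104 * 100 = 44.2308%

Answer: 44.2308%


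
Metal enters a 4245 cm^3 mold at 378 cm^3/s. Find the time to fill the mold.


Formula: t_fill = V_mold / Q_flow
t = 4245 cm^3 / 378 cm^3/s = 11.2302 s


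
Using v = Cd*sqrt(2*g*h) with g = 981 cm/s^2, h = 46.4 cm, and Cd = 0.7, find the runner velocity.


Formula: v = Cd * sqrt(2 * g * h)  (Torricelli with discharge coefficient)
2*g*h = 2 * 981 * 46.4 = 91036.8 cm^2/s^2
sqrt(91036.8) = 301.72305 cm/s
v = 0.7 * 301.72305 = 211.2061 cm/s

Answer: 211.2061 cm/s


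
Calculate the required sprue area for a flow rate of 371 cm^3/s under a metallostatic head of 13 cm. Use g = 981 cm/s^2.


Formula: v = sqrt(2*g*h), A = Q/v
Velocity: v = sqrt(2 * 981 * 13) = sqrt(25506) = 159.7060 cm/s
Sprue area: A = Q / v = 371 / 159.7060 = 2.3230 cm^2

Answer: 2.3230 cm^2


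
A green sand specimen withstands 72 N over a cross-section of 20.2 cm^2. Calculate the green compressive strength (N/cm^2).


Formula: Compressive Strength = Force / Area
Strength = 72 N / 20.2 cm^2 = 3.5644 N/cm^2

Final answer: 3.5644 N/cm^2


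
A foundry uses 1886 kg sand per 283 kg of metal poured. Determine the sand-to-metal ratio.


Formula: Sand-to-Metal Ratio = W_sand / W_metal
Ratio = 1886 kg / 283 kg = 6.6643


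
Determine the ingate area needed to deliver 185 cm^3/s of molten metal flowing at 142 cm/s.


Formula: A_ingate = Q / v  (continuity equation)
A = 185 cm^3/s / 142 cm/s = 1.3028 cm^2

1.3028 cm^2


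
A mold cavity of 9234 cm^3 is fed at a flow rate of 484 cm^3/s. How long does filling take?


Formula: t_fill = V_mold / Q_flow
t = 9234 cm^3 / 484 cm^3/s = 19.0785 s


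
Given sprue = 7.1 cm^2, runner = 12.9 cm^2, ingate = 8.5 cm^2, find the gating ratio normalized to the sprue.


Sprue:Runner:Ingate = 1 : 12.9/7.1 : 8.5/7.1 = 1:1.82:1.20

1:1.82:1.20


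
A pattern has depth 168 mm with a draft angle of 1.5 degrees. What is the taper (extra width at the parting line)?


Formula: taper = depth * tan(draft_angle)
tan(1.5 deg) = 0.0261859
taper = 168 mm * 0.0261859 = 4.3992 mm

4.3992 mm


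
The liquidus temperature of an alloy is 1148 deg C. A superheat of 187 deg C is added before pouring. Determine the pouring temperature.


Formula: T_pour = T_melt + Superheat
T_pour = 1148 + 187 = 1335 deg C

Answer: 1335 deg C


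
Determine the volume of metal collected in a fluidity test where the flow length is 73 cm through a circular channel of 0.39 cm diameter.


Formula: V = pi * (d/2)^2 * L  (cylinder volume)
Radius = 0.39/2 = 0.195 cm
V = pi * 0.195^2 * 73 = 8.7205 cm^3

Final answer: 8.7205 cm^3


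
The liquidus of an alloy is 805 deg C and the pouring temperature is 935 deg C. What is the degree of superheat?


Formula: Superheat = T_pour - T_melt
Superheat = 935 - 805 = 130 deg C

Answer: 130 deg C


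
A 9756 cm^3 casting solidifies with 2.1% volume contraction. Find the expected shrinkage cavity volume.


Formula: V_shrink = V_casting * shrinkage_pct / 100
V_shrink = 9756 cm^3 * 2.1 / 100 = 204.8760 cm^3

Answer: 204.8760 cm^3


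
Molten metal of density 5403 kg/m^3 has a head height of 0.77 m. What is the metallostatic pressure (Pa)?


Formula: P = rho * g * h
rho * g = 5403 * 9.81 = 53003.43 N/m^3
P = 53003.43 * 0.77 = 40812.6411 Pa

Final answer: 40812.6411 Pa


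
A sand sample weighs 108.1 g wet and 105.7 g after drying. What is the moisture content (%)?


Formula: MC = (W_wet - W_dry) / W_wet * 100
Water mass = 108.1 - 105.7 = 2.4 g
MC = 2.4 / 108.1 * 100 = 2.2202%

2.2202%


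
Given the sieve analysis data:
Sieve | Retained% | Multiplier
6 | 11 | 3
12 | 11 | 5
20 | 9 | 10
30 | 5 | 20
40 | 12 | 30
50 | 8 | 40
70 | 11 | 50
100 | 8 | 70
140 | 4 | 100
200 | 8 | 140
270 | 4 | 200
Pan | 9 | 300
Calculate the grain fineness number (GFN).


Formula: GFN = sum(pct * multiplier) / sum(pct)
sum(pct * multiplier) = 7088
sum(pct) = 100
GFN = 7088 / 100 = 70.88

Final answer: 70.88


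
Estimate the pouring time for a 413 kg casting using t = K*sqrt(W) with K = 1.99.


Formula: t = K * sqrt(W)
sqrt(W) = sqrt(413) = 20.32240
t = 1.99 * 20.32240 = 40.4416 s


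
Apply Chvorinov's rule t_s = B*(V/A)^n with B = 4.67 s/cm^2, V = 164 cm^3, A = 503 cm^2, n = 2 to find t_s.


Formula: t_s = B * (V/A)^n  (Chvorinov's rule, n=2)
Modulus M = V/A = 164/503 = 0.326044 cm
M^2 = 0.326044^2 = 0.106305 cm^2
t_s = 4.67 * 0.106305 = 0.4964 s

0.4964 s


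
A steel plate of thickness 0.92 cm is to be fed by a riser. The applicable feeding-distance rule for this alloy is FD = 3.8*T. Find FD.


Formula: FD = 3.8 * T  (riser feeding-distance rule)
FD = 3.8 * 0.92 cm = 3.4960 cm


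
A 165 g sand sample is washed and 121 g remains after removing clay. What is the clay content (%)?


Formula: Clay% = (W_total - W_washed) / W_total * 100
Clay mass = 165 - 121 = 44 g
Clay% = 44 / 165 * 100 = 26.6667%


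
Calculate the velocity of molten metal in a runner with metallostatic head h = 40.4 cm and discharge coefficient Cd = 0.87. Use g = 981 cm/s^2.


Formula: v = Cd * sqrt(2 * g * h)  (Torricelli with discharge coefficient)
2*g*h = 2 * 981 * 40.4 = 79264.8 cm^2/s^2
sqrt(79264.8) = 281.54005 cm/s
v = 0.87 * 281.54005 = 244.9398 cm/s


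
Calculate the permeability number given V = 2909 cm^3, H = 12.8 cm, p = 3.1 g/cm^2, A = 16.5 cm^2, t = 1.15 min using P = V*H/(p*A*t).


Formula: Permeability Number P = (V * H) / (p * A * t)
Numerator: V * H = 2909 * 12.8 = 37235.2
Denominator: p * A * t = 3.1 * 16.5 * 1.15 = 58.8225
P = 37235.2 / 58.8225 = 633.0095


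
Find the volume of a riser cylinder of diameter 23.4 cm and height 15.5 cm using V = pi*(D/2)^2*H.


Formula: V = pi * (D/2)^2 * H  (cylinder volume)
Radius = D/2 = 23.4/2 = 11.7 cm
V = pi * 11.7^2 * 15.5 = 6665.8156 cm^3


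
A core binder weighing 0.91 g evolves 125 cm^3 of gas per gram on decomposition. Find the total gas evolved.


Formula: V_gas = W_binder * gas_evolution_rate
V = 0.91 g * 125 cm^3/g = 113.7500 cm^3

Answer: 113.7500 cm^3


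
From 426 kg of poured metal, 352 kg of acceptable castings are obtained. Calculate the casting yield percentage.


Formula: Casting Yield = (W_good / W_total) * 100
Yield = (352 kg / 426 kg) * 100 = 82.6291%


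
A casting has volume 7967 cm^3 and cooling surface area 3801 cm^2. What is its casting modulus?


Formula: Casting Modulus M = V / A
M = 7967 cm^3 / 3801 cm^2 = 2.0960 cm

Answer: 2.0960 cm


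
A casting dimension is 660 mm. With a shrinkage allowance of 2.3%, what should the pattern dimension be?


Formula: L_pattern = L_casting * (1 + shrinkage_rate/100)
Shrinkage factor = 1 + 2.3/100 = 1.023
L_pattern = 660 mm * 1.023 = 675.1800 mm

675.1800 mm


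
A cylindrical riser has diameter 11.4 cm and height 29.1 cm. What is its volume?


Formula: V = pi * (D/2)^2 * H  (cylinder volume)
Radius = D/2 = 11.4/2 = 5.7 cm
V = pi * 5.7^2 * 29.1 = 2970.2470 cm^3

Final answer: 2970.2470 cm^3


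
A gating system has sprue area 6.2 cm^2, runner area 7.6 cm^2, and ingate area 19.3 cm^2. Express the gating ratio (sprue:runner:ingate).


Sprue:Runner:Ingate = 1 : 7.6/6.2 : 19.3/6.2 = 1:1.23:3.11


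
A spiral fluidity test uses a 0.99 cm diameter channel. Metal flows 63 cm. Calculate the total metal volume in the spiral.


Formula: V = pi * (d/2)^2 * L  (cylinder volume)
Radius = 0.99/2 = 0.495 cm
V = pi * 0.495^2 * 63 = 48.4954 cm^3


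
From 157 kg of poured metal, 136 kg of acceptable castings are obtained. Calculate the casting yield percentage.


Formula: Casting Yield = (W_good / W_total) * 100
Yield = (136 kg / 157 kg) * 100 = 86.6242%

Answer: 86.6242%


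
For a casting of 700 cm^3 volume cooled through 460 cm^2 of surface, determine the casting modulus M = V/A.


Formula: Casting Modulus M = V / A
M = 700 cm^3 / 460 cm^2 = 1.5217 cm

1.5217 cm


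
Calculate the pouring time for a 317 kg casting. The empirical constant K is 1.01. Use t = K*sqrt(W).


Formula: t = K * sqrt(W)
sqrt(W) = sqrt(317) = 17.80449
t = 1.01 * 17.80449 = 17.9825 s

17.9825 s


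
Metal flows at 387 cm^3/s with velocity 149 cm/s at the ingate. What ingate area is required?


Formula: A_ingate = Q / v  (continuity equation)
A = 387 cm^3/s / 149 cm/s = 2.5973 cm^2

Answer: 2.5973 cm^2


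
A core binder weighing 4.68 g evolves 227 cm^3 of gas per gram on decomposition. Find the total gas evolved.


Formula: V_gas = W_binder * gas_evolution_rate
V = 4.68 g * 227 cm^3/g = 1062.3600 cm^3


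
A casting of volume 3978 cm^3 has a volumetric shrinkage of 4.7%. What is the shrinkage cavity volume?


Formula: V_shrink = V_casting * shrinkage_pct / 100
V_shrink = 3978 cm^3 * 4.7 / 100 = 186.9660 cm^3

Final answer: 186.9660 cm^3


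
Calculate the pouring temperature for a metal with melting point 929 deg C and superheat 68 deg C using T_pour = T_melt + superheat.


Formula: T_pour = T_melt + Superheat
T_pour = 929 + 68 = 997 deg C


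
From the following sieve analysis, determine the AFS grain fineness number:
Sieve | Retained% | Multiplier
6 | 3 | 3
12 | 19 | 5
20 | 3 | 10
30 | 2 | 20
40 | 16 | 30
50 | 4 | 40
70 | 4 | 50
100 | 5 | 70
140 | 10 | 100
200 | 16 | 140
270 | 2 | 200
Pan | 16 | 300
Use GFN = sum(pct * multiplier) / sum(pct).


Formula: GFN = sum(pct * multiplier) / sum(pct)
sum(pct * multiplier) = 9804
sum(pct) = 100
GFN = 9804 / 100 = 98.04

Answer: 98.04


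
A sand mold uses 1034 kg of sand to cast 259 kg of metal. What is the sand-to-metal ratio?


Formula: Sand-to-Metal Ratio = W_sand / W_metal
Ratio = 1034 kg / 259 kg = 3.9923

3.9923


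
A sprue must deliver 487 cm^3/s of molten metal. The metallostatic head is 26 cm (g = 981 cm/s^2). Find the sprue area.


Formula: v = sqrt(2*g*h), A = Q/v
Velocity: v = sqrt(2 * 981 * 26) = sqrt(51012) = 225.8584 cm/s
Sprue area: A = Q / v = 487 / 225.8584 = 2.1562 cm^2


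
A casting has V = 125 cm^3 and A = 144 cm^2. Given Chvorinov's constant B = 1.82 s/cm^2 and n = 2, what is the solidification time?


Formula: t_s = B * (V/A)^n  (Chvorinov's rule, n=2)
Modulus M = V/A = 125/144 = 0.868056 cm
M^2 = 0.868056^2 = 0.753521 cm^2
t_s = 1.82 * 0.753521 = 1.3714 s

1.3714 s


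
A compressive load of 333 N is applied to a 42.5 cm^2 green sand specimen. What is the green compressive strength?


Formula: Compressive Strength = Force / Area
Strength = 333 N / 42.5 cm^2 = 7.8353 N/cm^2


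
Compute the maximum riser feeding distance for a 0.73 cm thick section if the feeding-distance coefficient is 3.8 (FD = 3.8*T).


Formula: FD = 3.8 * T  (riser feeding-distance rule)
FD = 3.8 * 0.73 cm = 2.7740 cm


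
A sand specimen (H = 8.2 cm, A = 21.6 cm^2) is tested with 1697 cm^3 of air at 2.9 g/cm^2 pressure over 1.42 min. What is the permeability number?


Formula: Permeability Number P = (V * H) / (p * A * t)
Numerator: V * H = 1697 * 8.2 = 13915.4
Denominator: p * A * t = 2.9 * 21.6 * 1.42 = 88.9488
P = 13915.4 / 88.9488 = 156.4428

Final answer: 156.4428


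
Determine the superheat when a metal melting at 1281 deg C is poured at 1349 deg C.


Formula: Superheat = T_pour - T_melt
Superheat = 1349 - 1281 = 68 deg C

68 deg C


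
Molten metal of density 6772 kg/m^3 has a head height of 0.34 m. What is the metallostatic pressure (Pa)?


Formula: P = rho * g * h
rho * g = 6772 * 9.81 = 66433.32 N/m^3
P = 66433.32 * 0.34 = 22587.3288 Pa

Answer: 22587.3288 Pa


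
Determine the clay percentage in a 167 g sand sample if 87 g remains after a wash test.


Formula: Clay% = (W_total - W_washed) / W_total * 100
Clay mass = 167 - 87 = 80 g
Clay% = 80 / 167 * 100 = 47.9042%

Final answer: 47.9042%


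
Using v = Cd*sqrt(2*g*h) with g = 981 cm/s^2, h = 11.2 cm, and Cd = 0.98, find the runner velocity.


Formula: v = Cd * sqrt(2 * g * h)  (Torricelli with discharge coefficient)
2*g*h = 2 * 981 * 11.2 = 21974.4 cm^2/s^2
sqrt(21974.4) = 148.23765 cm/s
v = 0.98 * 148.23765 = 145.2729 cm/s

145.2729 cm/s


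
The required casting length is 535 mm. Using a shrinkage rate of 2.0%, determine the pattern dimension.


Formula: L_pattern = L_casting * (1 + shrinkage_rate/100)
Shrinkage factor = 1 + 2.0/100 = 1.02
L_pattern = 535 mm * 1.02 = 545.7000 mm

Final answer: 545.7000 mm


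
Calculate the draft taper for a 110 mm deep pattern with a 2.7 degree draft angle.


Formula: taper = depth * tan(draft_angle)
tan(2.7 deg) = 0.0471588
taper = 110 mm * 0.0471588 = 5.1875 mm

Answer: 5.1875 mm


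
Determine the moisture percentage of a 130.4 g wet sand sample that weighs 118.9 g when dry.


Formula: MC = (W_wet - W_dry) / W_wet * 100
Water mass = 130.4 - 118.9 = 11.5 g
MC = 11.5 / 130.4 * 100 = 8.8190%

Final answer: 8.8190%


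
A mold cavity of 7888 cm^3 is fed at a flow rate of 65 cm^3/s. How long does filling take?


Formula: t_fill = V_mold / Q_flow
t = 7888 cm^3 / 65 cm^3/s = 121.3538 s


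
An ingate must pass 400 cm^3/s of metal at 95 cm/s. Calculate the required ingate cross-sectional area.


Formula: A_ingate = Q / v  (continuity equation)
A = 400 cm^3/s / 95 cm/s = 4.2105 cm^2

4.2105 cm^2


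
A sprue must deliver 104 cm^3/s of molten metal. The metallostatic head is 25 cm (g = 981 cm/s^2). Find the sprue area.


Formula: v = sqrt(2*g*h), A = Q/v
Velocity: v = sqrt(2 * 981 * 25) = sqrt(49050) = 221.4723 cm/s
Sprue area: A = Q / v = 104 / 221.4723 = 0.4696 cm^2

0.4696 cm^2


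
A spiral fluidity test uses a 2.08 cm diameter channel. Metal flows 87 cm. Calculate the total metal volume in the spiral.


Formula: V = pi * (d/2)^2 * L  (cylinder volume)
Radius = 2.08/2 = 1.04 cm
V = pi * 1.04^2 * 87 = 295.6214 cm^3

Final answer: 295.6214 cm^3


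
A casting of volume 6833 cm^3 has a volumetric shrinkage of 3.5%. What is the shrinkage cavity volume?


Formula: V_shrink = V_casting * shrinkage_pct / 100
V_shrink = 6833 cm^3 * 3.5 / 100 = 239.1550 cm^3

Answer: 239.1550 cm^3


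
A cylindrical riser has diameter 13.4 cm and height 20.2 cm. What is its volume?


Formula: V = pi * (D/2)^2 * H  (cylinder volume)
Radius = D/2 = 13.4/2 = 6.7 cm
V = pi * 6.7^2 * 20.2 = 2848.7271 cm^3

2848.7271 cm^3


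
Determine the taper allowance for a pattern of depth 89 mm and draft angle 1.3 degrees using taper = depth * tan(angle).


Formula: taper = depth * tan(draft_angle)
tan(1.3 deg) = 0.0226932
taper = 89 mm * 0.0226932 = 2.0197 mm

Answer: 2.0197 mm


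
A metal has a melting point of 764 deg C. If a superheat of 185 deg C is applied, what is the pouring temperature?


Formula: T_pour = T_melt + Superheat
T_pour = 764 + 185 = 949 deg C

949 deg C


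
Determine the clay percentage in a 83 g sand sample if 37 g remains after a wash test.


Formula: Clay% = (W_total - W_washed) / W_total * 100
Clay mass = 83 - 37 = 46 g
Clay% = 46 / 83 * 100 = 55.4217%

55.4217%


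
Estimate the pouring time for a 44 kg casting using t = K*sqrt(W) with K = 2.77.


Formula: t = K * sqrt(W)
sqrt(W) = sqrt(44) = 6.63325
t = 2.77 * 6.63325 = 18.3741 s


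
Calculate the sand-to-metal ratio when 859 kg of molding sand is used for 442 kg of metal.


Formula: Sand-to-Metal Ratio = W_sand / W_metal
Ratio = 859 kg / 442 kg = 1.9434

Final answer: 1.9434


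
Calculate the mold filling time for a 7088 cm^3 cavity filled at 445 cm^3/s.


Formula: t_fill = V_mold / Q_flow
t = 7088 cm^3 / 445 cm^3/s = 15.9281 s


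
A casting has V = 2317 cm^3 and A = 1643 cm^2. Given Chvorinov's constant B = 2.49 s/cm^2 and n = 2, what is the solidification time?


Formula: t_s = B * (V/A)^n  (Chvorinov's rule, n=2)
Modulus M = V/A = 2317/1643 = 1.410225 cm
M^2 = 1.410225^2 = 1.988735 cm^2
t_s = 2.49 * 1.988735 = 4.9520 s


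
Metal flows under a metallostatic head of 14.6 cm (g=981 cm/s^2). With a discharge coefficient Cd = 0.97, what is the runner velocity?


Formula: v = Cd * sqrt(2 * g * h)  (Torricelli with discharge coefficient)
2*g*h = 2 * 981 * 14.6 = 28645.2 cm^2/s^2
sqrt(28645.2) = 169.24893 cm/s
v = 0.97 * 169.24893 = 164.1715 cm/s

164.1715 cm/s


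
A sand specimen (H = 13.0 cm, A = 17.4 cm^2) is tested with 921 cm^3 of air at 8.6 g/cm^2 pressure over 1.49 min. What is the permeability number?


Formula: Permeability Number P = (V * H) / (p * A * t)
Numerator: V * H = 921 * 13.0 = 11973.0
Denominator: p * A * t = 8.6 * 17.4 * 1.49 = 222.9636
P = 11973.0 / 222.9636 = 53.6993

Final answer: 53.6993


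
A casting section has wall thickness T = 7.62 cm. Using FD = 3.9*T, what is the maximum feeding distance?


Formula: FD = 3.9 * T  (riser feeding-distance rule)
FD = 3.9 * 7.62 cm = 29.7180 cm

Final answer: 29.7180 cm


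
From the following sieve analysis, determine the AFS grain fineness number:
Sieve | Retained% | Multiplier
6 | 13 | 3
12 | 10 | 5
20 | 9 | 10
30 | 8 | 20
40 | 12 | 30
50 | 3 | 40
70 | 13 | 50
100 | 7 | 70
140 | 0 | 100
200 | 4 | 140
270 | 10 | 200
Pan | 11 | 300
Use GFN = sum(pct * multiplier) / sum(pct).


Formula: GFN = sum(pct * multiplier) / sum(pct)
sum(pct * multiplier) = 7819
sum(pct) = 100
GFN = 7819 / 100 = 78.19


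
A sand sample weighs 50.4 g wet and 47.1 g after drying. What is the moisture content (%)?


Formula: MC = (W_wet - W_dry) / W_wet * 100
Water mass = 50.4 - 47.1 = 3.3 g
MC = 3.3 / 50.4 * 100 = 6.5476%

Final answer: 6.5476%


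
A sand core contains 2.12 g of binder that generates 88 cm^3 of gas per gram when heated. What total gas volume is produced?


Formula: V_gas = W_binder * gas_evolution_rate
V = 2.12 g * 88 cm^3/g = 186.5600 cm^3

Final answer: 186.5600 cm^3


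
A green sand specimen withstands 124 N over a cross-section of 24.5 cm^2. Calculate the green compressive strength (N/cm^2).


Formula: Compressive Strength = Force / Area
Strength = 124 N / 24.5 cm^2 = 5.0612 N/cm^2


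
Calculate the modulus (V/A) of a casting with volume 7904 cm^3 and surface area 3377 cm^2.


Formula: Casting Modulus M = V / A
M = 7904 cm^3 / 3377 cm^2 = 2.3405 cm


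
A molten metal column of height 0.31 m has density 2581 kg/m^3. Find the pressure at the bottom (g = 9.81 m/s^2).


Formula: P = rho * g * h
rho * g = 2581 * 9.81 = 25319.61 N/m^3
P = 25319.61 * 0.31 = 7849.0791 Pa

Final answer: 7849.0791 Pa


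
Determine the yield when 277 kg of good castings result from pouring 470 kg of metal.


Formula: Casting Yield = (W_good / W_total) * 100
Yield = (277 kg / 470 kg) * 100 = 58.9362%


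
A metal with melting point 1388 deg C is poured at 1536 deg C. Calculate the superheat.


Formula: Superheat = T_pour - T_melt
Superheat = 1536 - 1388 = 148 deg C

148 deg C


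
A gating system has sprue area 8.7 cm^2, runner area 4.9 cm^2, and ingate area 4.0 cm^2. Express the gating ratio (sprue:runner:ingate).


Sprue:Runner:Ingate = 1 : 4.9/8.7 : 4.0/8.7 = 1:0.56:0.46

Final answer: 1:0.56:0.46


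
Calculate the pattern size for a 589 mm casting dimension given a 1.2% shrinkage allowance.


Formula: L_pattern = L_casting * (1 + shrinkage_rate/100)
Shrinkage factor = 1 + 1.2/100 = 1.012
L_pattern = 589 mm * 1.012 = 596.0680 mm


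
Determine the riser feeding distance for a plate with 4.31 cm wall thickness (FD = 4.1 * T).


Formula: FD = 4.1 * T  (riser feeding-distance rule)
FD = 4.1 * 4.31 cm = 17.6710 cm

Final answer: 17.6710 cm


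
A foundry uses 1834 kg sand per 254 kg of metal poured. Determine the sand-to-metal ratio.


Formula: Sand-to-Metal Ratio = W_sand / W_metal
Ratio = 1834 kg / 254 kg = 7.2205


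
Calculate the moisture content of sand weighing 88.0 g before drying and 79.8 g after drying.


Formula: MC = (W_wet - W_dry) / W_wet * 100
Water mass = 88.0 - 79.8 = 8.2 g
MC = 8.2 / 88.0 * 100 = 9.3182%


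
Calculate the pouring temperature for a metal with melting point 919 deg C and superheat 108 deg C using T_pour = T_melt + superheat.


Formula: T_pour = T_melt + Superheat
T_pour = 919 + 108 = 1027 deg C

1027 deg C


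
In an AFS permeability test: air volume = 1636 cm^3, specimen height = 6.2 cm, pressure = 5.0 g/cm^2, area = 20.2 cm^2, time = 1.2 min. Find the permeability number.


Formula: Permeability Number P = (V * H) / (p * A * t)
Numerator: V * H = 1636 * 6.2 = 10143.2
Denominator: p * A * t = 5.0 * 20.2 * 1.2 = 121.2
P = 10143.2 / 121.2 = 83.6898

83.6898


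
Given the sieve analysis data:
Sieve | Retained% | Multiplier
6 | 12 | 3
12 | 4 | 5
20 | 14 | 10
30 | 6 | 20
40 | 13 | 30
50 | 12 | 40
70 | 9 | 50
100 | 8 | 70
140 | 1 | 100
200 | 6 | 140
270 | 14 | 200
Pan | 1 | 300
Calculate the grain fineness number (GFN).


Formula: GFN = sum(pct * multiplier) / sum(pct)
sum(pct * multiplier) = 6236
sum(pct) = 100
GFN = 6236 / 100 = 62.36

Final answer: 62.36


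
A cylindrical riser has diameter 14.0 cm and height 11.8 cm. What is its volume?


Formula: V = pi * (D/2)^2 * H  (cylinder volume)
Radius = D/2 = 14.0/2 = 7.0 cm
V = pi * 7.0^2 * 11.8 = 1816.4689 cm^3

Answer: 1816.4689 cm^3


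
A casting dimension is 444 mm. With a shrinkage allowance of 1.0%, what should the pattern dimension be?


Formula: L_pattern = L_casting * (1 + shrinkage_rate/100)
Shrinkage factor = 1 + 1.0/100 = 1.01
L_pattern = 444 mm * 1.01 = 448.4400 mm

448.4400 mm


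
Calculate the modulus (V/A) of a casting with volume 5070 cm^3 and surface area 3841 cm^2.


Formula: Casting Modulus M = V / A
M = 5070 cm^3 / 3841 cm^2 = 1.3200 cm

Answer: 1.3200 cm


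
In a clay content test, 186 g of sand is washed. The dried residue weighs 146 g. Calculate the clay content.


Formula: Clay% = (W_total - W_washed) / W_total * 100
Clay mass = 186 - 146 = 40 g
Clay% = 40 / 186 * 100 = 21.5054%

21.5054%


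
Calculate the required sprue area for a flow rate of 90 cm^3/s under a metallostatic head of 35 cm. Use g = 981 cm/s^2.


Formula: v = sqrt(2*g*h), A = Q/v
Velocity: v = sqrt(2 * 981 * 35) = sqrt(68670) = 262.0496 cm/s
Sprue area: A = Q / v = 90 / 262.0496 = 0.3434 cm^2

Answer: 0.3434 cm^2


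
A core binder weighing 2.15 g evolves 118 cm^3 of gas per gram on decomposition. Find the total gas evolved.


Formula: V_gas = W_binder * gas_evolution_rate
V = 2.15 g * 118 cm^3/g = 253.7000 cm^3


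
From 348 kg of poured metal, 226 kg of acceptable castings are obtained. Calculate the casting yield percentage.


Formula: Casting Yield = (W_good / W_total) * 100
Yield = (226 kg / 348 kg) * 100 = 64.9425%


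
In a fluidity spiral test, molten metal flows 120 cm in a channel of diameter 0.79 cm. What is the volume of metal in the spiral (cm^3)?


Formula: V = pi * (d/2)^2 * L  (cylinder volume)
Radius = 0.79/2 = 0.395 cm
V = pi * 0.395^2 * 120 = 58.8200 cm^3

Answer: 58.8200 cm^3


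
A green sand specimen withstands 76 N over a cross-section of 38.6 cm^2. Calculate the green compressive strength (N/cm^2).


Formula: Compressive Strength = Force / Area
Strength = 76 N / 38.6 cm^2 = 1.9689 N/cm^2

Final answer: 1.9689 N/cm^2


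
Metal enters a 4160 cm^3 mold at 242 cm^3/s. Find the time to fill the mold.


Formula: t_fill = V_mold / Q_flow
t = 4160 cm^3 / 242 cm^3/s = 17.1901 s

17.1901 s


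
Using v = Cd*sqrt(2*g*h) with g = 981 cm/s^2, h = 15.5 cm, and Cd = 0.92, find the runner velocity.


Formula: v = Cd * sqrt(2 * g * h)  (Torricelli with discharge coefficient)
2*g*h = 2 * 981 * 15.5 = 30411.0 cm^2/s^2
sqrt(30411.0) = 174.38750 cm/s
v = 0.92 * 174.38750 = 160.4365 cm/s

160.4365 cm/s


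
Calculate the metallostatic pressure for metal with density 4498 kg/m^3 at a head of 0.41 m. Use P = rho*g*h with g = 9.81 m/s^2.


Formula: P = rho * g * h
rho * g = 4498 * 9.81 = 44125.38 N/m^3
P = 44125.38 * 0.41 = 18091.4058 Pa


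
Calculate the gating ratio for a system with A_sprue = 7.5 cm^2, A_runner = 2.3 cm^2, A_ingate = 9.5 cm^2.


Sprue:Runner:Ingate = 1 : 2.3/7.5 : 9.5/7.5 = 1:0.31:1.27


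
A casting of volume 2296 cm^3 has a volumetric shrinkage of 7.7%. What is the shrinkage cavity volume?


Formula: V_shrink = V_casting * shrinkage_pct / 100
V_shrink = 2296 cm^3 * 7.7 / 100 = 176.7920 cm^3

Final answer: 176.7920 cm^3


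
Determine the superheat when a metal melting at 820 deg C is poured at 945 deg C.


Formula: Superheat = T_pour - T_melt
Superheat = 945 - 820 = 125 deg C

Final answer: 125 deg C


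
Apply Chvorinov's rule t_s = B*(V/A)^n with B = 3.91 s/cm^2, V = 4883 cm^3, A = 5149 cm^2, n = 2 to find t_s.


Formula: t_s = B * (V/A)^n  (Chvorinov's rule, n=2)
Modulus M = V/A = 4883/5149 = 0.948339 cm
M^2 = 0.948339^2 = 0.899347 cm^2
t_s = 3.91 * 0.899347 = 3.5164 s

3.5164 s


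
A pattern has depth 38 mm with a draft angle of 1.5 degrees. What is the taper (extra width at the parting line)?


Formula: taper = depth * tan(draft_angle)
tan(1.5 deg) = 0.0261859
taper = 38 mm * 0.0261859 = 0.9951 mm


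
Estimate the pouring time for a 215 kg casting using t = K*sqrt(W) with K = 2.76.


Formula: t = K * sqrt(W)
sqrt(W) = sqrt(215) = 14.66288
t = 2.76 * 14.66288 = 40.4695 s

40.4695 s


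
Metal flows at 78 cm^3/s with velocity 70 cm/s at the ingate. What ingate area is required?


Formula: A_ingate = Q / v  (continuity equation)
A = 78 cm^3/s / 70 cm/s = 1.1143 cm^2

Final answer: 1.1143 cm^2


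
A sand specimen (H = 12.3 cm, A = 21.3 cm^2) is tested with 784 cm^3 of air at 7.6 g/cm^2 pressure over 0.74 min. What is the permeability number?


Formula: Permeability Number P = (V * H) / (p * A * t)
Numerator: V * H = 784 * 12.3 = 9643.2
Denominator: p * A * t = 7.6 * 21.3 * 0.74 = 119.7912
P = 9643.2 / 119.7912 = 80.5001

Answer: 80.5001


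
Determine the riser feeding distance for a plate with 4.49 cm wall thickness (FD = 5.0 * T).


Formula: FD = 5.0 * T  (riser feeding-distance rule)
FD = 5.0 * 4.49 cm = 22.4500 cm

Answer: 22.4500 cm


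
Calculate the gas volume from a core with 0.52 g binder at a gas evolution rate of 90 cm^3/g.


Formula: V_gas = W_binder * gas_evolution_rate
V = 0.52 g * 90 cm^3/g = 46.8000 cm^3


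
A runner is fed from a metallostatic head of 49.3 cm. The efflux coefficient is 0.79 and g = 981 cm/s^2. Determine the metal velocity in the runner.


Formula: v = Cd * sqrt(2 * g * h)  (Torricelli with discharge coefficient)
2*g*h = 2 * 981 * 49.3 = 96726.6 cm^2/s^2
sqrt(96726.6) = 311.00900 cm/s
v = 0.79 * 311.00900 = 245.6971 cm/s


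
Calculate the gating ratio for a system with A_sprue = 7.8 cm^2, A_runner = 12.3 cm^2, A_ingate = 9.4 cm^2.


Sprue:Runner:Ingate = 1 : 12.3/7.8 : 9.4/7.8 = 1:1.58:1.21

Final answer: 1:1.58:1.21


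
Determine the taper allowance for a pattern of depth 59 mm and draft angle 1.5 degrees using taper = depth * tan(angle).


Formula: taper = depth * tan(draft_angle)
tan(1.5 deg) = 0.0261859
taper = 59 mm * 0.0261859 = 1.5450 mm


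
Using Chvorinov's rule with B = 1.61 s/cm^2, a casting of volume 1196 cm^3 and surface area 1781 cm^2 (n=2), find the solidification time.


Formula: t_s = B * (V/A)^n  (Chvorinov's rule, n=2)
Modulus M = V/A = 1196/1781 = 0.671533 cm
M^2 = 0.671533^2 = 0.450957 cm^2
t_s = 1.61 * 0.450957 = 0.7260 s

0.7260 s


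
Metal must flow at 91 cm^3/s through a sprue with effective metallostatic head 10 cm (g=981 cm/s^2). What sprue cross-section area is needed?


Formula: v = sqrt(2*g*h), A = Q/v
Velocity: v = sqrt(2 * 981 * 10) = sqrt(19620) = 140.0714 cm/s
Sprue area: A = Q / v = 91 / 140.0714 = 0.6497 cm^2

Final answer: 0.6497 cm^2


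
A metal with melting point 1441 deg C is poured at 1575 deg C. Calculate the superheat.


Formula: Superheat = T_pour - T_melt
Superheat = 1575 - 1441 = 134 deg C


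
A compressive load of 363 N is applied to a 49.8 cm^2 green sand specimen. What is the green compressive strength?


Formula: Compressive Strength = Force / Area
Strength = 363 N / 49.8 cm^2 = 7.2892 N/cm^2


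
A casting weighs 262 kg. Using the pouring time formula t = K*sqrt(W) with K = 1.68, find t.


Formula: t = K * sqrt(W)
sqrt(W) = sqrt(262) = 16.18641
t = 1.68 * 16.18641 = 27.1932 s


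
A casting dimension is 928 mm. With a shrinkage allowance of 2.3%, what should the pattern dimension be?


Formula: L_pattern = L_casting * (1 + shrinkage_rate/100)
Shrinkage factor = 1 + 2.3/100 = 1.023
L_pattern = 928 mm * 1.023 = 949.3440 mm

Answer: 949.3440 mm


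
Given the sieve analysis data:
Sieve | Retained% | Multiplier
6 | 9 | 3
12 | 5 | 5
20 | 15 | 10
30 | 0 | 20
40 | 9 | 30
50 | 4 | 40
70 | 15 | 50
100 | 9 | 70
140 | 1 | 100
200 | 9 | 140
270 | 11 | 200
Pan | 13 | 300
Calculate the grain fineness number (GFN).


Formula: GFN = sum(pct * multiplier) / sum(pct)
sum(pct * multiplier) = 9472
sum(pct) = 100
GFN = 9472 / 100 = 94.72

Answer: 94.72


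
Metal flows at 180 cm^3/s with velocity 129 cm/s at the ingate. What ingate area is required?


Formula: A_ingate = Q / v  (continuity equation)
A = 180 cm^3/s / 129 cm/s = 1.3953 cm^2


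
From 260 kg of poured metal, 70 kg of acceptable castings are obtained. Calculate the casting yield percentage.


Formula: Casting Yield = (W_good / W_total) * 100
Yield = (70 kg / 260 kg) * 100 = 26.9231%

Answer: 26.9231%


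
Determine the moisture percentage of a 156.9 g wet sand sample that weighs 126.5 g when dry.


Formula: MC = (W_wet - W_dry) / W_wet * 100
Water mass = 156.9 - 126.5 = 30.4 g
MC = 30.4 / 156.9 * 100 = 19.3754%

Final answer: 19.3754%


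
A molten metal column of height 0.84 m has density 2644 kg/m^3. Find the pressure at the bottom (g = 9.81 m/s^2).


Formula: P = rho * g * h
rho * g = 2644 * 9.81 = 25937.64 N/m^3
P = 25937.64 * 0.84 = 21787.6176 Pa

Final answer: 21787.6176 Pa


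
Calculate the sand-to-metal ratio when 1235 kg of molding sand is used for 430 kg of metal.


Formula: Sand-to-Metal Ratio = W_sand / W_metal
Ratio = 1235 kg / 430 kg = 2.8721

Final answer: 2.8721


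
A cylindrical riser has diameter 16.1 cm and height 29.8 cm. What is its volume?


Formula: V = pi * (D/2)^2 * H  (cylinder volume)
Radius = D/2 = 16.1/2 = 8.05 cm
V = pi * 8.05^2 * 29.8 = 6066.7751 cm^3

Final answer: 6066.7751 cm^3


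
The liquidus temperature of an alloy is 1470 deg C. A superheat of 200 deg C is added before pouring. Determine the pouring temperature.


Formula: T_pour = T_melt + Superheat
T_pour = 1470 + 200 = 1670 deg C

1670 deg C


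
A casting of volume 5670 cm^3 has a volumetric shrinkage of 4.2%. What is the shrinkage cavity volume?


Formula: V_shrink = V_casting * shrinkage_pct / 100
V_shrink = 5670 cm^3 * 4.2 / 100 = 238.1400 cm^3

Answer: 238.1400 cm^3


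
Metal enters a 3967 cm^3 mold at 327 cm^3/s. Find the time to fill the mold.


Formula: t_fill = V_mold / Q_flow
t = 3967 cm^3 / 327 cm^3/s = 12.1315 s

Answer: 12.1315 s


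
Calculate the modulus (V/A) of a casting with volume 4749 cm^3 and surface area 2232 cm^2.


Formula: Casting Modulus M = V / A
M = 4749 cm^3 / 2232 cm^2 = 2.1277 cm

2.1277 cm


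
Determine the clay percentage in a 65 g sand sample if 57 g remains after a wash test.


Formula: Clay% = (W_total - W_washed) / W_total * 100
Clay mass = 65 - 57 = 8 g
Clay% = 8 / 65 * 100 = 12.3077%

12.3077%


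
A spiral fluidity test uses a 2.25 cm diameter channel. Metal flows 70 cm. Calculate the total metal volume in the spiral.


Formula: V = pi * (d/2)^2 * L  (cylinder volume)
Radius = 2.25/2 = 1.125 cm
V = pi * 1.125^2 * 70 = 278.3255 cm^3


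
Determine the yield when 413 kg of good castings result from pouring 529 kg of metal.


Formula: Casting Yield = (W_good / W_total) * 100
Yield = (413 kg / 529 kg) * 100 = 78.0718%

Answer: 78.0718%


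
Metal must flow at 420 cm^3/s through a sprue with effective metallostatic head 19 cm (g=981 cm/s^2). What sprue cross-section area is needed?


Formula: v = sqrt(2*g*h), A = Q/v
Velocity: v = sqrt(2 * 981 * 19) = sqrt(37278) = 193.0751 cm/s
Sprue area: A = Q / v = 420 / 193.0751 = 2.1753 cm^2

Final answer: 2.1753 cm^2


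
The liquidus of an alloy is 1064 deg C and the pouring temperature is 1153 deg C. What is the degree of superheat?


Formula: Superheat = T_pour - T_melt
Superheat = 1153 - 1064 = 89 deg C

89 deg C


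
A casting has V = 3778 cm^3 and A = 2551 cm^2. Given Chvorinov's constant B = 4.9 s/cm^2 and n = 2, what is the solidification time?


Formula: t_s = B * (V/A)^n  (Chvorinov's rule, n=2)
Modulus M = V/A = 3778/2551 = 1.480988 cm
M^2 = 1.480988^2 = 2.193325 cm^2
t_s = 4.9 * 2.193325 = 10.7473 s

10.7473 s


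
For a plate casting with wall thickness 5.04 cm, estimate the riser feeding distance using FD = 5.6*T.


Formula: FD = 5.6 * T  (riser feeding-distance rule)
FD = 5.6 * 5.04 cm = 28.2240 cm

Final answer: 28.2240 cm


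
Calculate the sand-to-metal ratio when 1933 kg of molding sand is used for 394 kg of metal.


Formula: Sand-to-Metal Ratio = W_sand / W_metal
Ratio = 1933 kg / 394 kg = 4.9061

4.9061


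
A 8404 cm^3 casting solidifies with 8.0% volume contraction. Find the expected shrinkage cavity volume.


Formula: V_shrink = V_casting * shrinkage_pct / 100
V_shrink = 8404 cm^3 * 8.0 / 100 = 672.3200 cm^3

672.3200 cm^3


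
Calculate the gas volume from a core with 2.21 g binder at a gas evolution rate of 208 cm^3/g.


Formula: V_gas = W_binder * gas_evolution_rate
V = 2.21 g * 208 cm^3/g = 459.6800 cm^3

Answer: 459.6800 cm^3


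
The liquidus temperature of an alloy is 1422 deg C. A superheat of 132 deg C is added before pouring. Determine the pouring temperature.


Formula: T_pour = T_melt + Superheat
T_pour = 1422 + 132 = 1554 deg C

Answer: 1554 deg C


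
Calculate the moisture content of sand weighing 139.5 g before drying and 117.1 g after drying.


Formula: MC = (W_wet - W_dry) / W_wet * 100
Water mass = 139.5 - 117.1 = 22.4 g
MC = 22.4 / 139.5 * 100 = 16.0573%

16.0573%


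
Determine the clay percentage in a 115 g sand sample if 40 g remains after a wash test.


Formula: Clay% = (W_total - W_washed) / W_total * 100
Clay mass = 115 - 40 = 75 g
Clay% = 75 / 115 * 100 = 65.2174%

65.2174%
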